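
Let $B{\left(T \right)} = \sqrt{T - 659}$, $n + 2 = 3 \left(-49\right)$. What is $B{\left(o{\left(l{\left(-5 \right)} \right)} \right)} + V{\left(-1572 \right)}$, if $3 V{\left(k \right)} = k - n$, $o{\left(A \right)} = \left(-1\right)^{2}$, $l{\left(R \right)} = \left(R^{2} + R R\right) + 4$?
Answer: $- \frac{1423}{3} + i \sqrt{658} \approx -474.33 + 25.652 i$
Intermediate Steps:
$n = -149$ ($n = -2 + 3 \left(-49\right) = -2 - 147 = -149$)
$l{\left(R \right)} = 4 + 2 R^{2}$ ($l{\left(R \right)} = \left(R^{2} + R^{2}\right) + 4 = 2 R^{2} + 4 = 4 + 2 R^{2}$)
$o{\left(A \right)} = 1$
$V{\left(k \right)} = \frac{149}{3} + \frac{k}{3}$ ($V{\left(k \right)} = \frac{k - -149}{3} = \frac{k + 149}{3} = \frac{149 + k}{3} = \frac{149}{3} + \frac{k}{3}$)
$B{\left(T \right)} = \sqrt{-659 + T}$
$B{\left(o{\left(l{\left(-5 \right)} \right)} \right)} + V{\left(-1572 \right)} = \sqrt{-659 + 1} + \left(\frac{149}{3} + \frac{1}{3} \left(-1572\right)\right) = \sqrt{-658} + \left(\frac{149}{3} - 524\right) = i \sqrt{658} - \frac{1423}{3} = - \frac{1423}{3} + i \sqrt{658}$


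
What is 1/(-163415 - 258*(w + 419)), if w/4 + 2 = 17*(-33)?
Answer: 1/309499 ≈ 3.2310e-6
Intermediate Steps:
w = -2252 (w = -8 + 4*(17*(-33)) = -8 + 4*(-561) = -8 - 2244 = -2252)
1/(-163415 - 258*(w + 419)) = 1/(-163415 - 258*(-2252 + 419)) = 1/(-163415 - 258*(-1833)) = 1/(-163415 + 472914) = 1/309499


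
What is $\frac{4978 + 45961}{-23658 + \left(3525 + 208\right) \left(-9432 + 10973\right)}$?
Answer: $\frac{50939}{5728895} \approx 0.0088916$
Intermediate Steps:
$\frac{4978 + 45961}{-23658 + \left(3525 + 208\right) \left(-9432 + 10973\right)} = \frac{50939}{-23658 + 3733 \cdot 1541} = \frac{50939}{-23658 + 5752553} = \frac{50939}{5728895}$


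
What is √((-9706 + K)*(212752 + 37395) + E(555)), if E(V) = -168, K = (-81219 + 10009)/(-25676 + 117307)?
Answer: 2*I*√5096772496405783730/91631 ≈ 49276.0*I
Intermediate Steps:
K = -71210/91631 ≈ -0.77714
√((-9706 + K)*(212752 + 37395) + E(555)) = √((-9706 - 71210/91631)*(212752 + 37395) - 168) = √(-889441696/91631*250147 - 168) = √(-222491171929312/91631 - 168) = √(-222491187323320/91631) = 2*I*√5096772496405783730/91631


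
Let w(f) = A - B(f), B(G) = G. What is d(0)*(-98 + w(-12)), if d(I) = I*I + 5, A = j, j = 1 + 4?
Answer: -405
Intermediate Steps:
j = 5
A = 5
d(I) = 5 + I² (d(I) = I² + 5 = 5 + I²)
w(f) = 5 - f
d(0)*(-98 + w(-12)) = (5 + 0²)*(-98 + (5 - 1*(-12))) = (5 + 0)*(-98 + (5 + 12)) = 5*(-98 + 17) = 5*(-81) = -405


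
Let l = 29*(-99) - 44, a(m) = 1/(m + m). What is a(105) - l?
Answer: 612151/210 ≈ 2915.0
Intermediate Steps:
a(m) = 1/(2*m)
l = -2915 (l = -2871 - 44 = -2915)
a(105) - l = (½)/105 - 1*(-2915) = (½)*(1/105) + 2915 = 1/210 + 2915 = 612151/210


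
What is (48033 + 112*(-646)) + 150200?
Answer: 125881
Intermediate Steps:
(48033 + 112*(-646)) + 150200 = (48033 - 72352) + 150200 = -24319 + 150200 = 125881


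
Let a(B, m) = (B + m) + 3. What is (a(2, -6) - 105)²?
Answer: 11236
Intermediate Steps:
a(B, m) = 3 + B + m
(a(2, -6) - 105)² = ((3 + 2 - 6) - 105)² = (-1 - 105)² = (-106)² = 11236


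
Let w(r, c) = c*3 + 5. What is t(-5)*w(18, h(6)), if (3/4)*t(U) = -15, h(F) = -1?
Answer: -40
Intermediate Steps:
w(r, c) = 5 + 3*c (w(r, c) = 3*c + 5 = 5 + 3*c)
t(U) = -20 (t(U) = (4/3)*(-15) = -20)
t(-5)*w(18, h(6)) = -20*(5 + 3*(-1)) = -20*(5 - 3) = -20*2 = -40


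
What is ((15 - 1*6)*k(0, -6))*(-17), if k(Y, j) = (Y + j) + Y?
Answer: 918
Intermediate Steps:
k(Y, j) = j + 2*Y
((15 - 1*6)*k(0, -6))*(-17) = ((15 - 1*6)*(-6 + 2*0))*(-17) = ((15 - 6)*(-6 + 0))*(-17) = (9*(-6))*(-17) = -54*(-17) = 918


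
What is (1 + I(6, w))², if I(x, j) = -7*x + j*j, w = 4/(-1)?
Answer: 625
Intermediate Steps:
w = -4 (w = 4*(-1) = -4)
I(x, j) = j² - 7*x (I(x, j) = -7*x + j² = j² - 7*x)
(1 + I(6, w))² = (1 + ((-4)² - 7*6))² = (1 + (16 - 42))² = (1 - 26)² = (-25)² = 625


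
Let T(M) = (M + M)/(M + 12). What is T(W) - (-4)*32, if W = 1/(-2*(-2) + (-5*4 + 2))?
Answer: 21374/167 ≈ 127.99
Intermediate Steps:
W = -1/14 (W = 1/(4 + (-20 + 2)) = 1/(4 - 18) = 1/(-14) = -1/14 ≈ -0.071429)
T(M) = 2*M/(12 + M) (T(M) = (2*M)/(12 + M) = 2*M/(12 + M))
T(W) - (-4)*32 = 2*(-1/14)/(12 - 1/14) - (-4)*32 = 2*(-1/14)/(167/14) - 1*(-128) = 2*(-1/14)*(14/167) + 128 = -2/167 + 128 = 21374/167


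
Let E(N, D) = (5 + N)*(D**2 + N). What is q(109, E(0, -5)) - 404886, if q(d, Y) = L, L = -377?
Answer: -405263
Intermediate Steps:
E(N, D) = (5 + N)*(N + D**2)
q(d, Y) = -377
q(109, E(0, -5)) - 404886 = -377 - 404886 = -405263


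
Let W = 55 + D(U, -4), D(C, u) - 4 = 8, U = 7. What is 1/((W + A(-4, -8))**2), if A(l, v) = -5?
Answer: 1/3844 ≈ 0.00026015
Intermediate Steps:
D(C, u) = 12 (D(C, u) = 4 + 8 = 12)
W = 67 (W = 55 + 12 = 67)
1/((W + A(-4, -8))**2) = 1/((67 - 5)**2) = 1/(62**2) = 1/3844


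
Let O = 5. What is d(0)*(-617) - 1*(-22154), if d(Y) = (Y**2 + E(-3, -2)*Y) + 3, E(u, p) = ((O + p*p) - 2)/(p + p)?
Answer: 20303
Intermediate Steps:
E(u, p) = (3 + p**2)/(2*p) (E(u, p) = ((5 + p*p) - 2)/(p + p) = ((5 + p**2) - 2)/((2*p)) = (3 + p**2)*(1/(2*p)) = (3 + p**2)/(2*p))
d(Y) = 3 + Y**2 - 7*Y/4 (d(Y) = (Y**2 + ((1/2)*(3 + (-2)**2)/(-2))*Y) + 3 = (Y**2 + ((1/2)*(-1/2)*(3 + 4))*Y) + 3 = (Y**2 + ((1/2)*(-1/2)*7)*Y) + 3 = (Y**2 - 7*Y/4) + 3 = 3 + Y**2 - 7*Y/4)
d(0)*(-617) - 1*(-22154) = (3 + 0**2 - 7/4*0)*(-617) - 1*(-22154) = (3 + 0 + 0)*(-617) + 22154 = 3*(-617) + 22154 = -1851 + 22154 = 20303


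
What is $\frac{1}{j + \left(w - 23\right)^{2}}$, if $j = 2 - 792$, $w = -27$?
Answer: $\frac{1}{1710} \approx 0.0005848$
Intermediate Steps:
$j = -790$ ($j = 2 - 792 = -790$)
$\frac{1}{j + \left(w - 23\right)^{2}} = \frac{1}{-790 + \left(-27 - 23\right)^{2}} = \frac{1}{-790 + \left(-50\right)^{2}} = \frac{1}{-790 + 2500} = \frac{1}{1710}$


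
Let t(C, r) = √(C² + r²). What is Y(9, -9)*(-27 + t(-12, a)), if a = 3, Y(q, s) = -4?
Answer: 108 - 12*√17 ≈ 58.523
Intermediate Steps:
Y(9, -9)*(-27 + t(-12, a)) = -4*(-27 + √((-12)² + 3²)) = -4*(-27 + √(144 + 9)) = -4*(-27 + √153) = -4*(-27 + 3*√17) = 108 - 12*√17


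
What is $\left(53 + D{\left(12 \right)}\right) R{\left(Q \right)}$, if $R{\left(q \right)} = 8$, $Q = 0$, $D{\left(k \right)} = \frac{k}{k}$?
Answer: $432$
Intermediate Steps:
$D{\left(k \right)} = 1$
$\left(53 + D{\left(12 \right)}\right) R{\left(Q \right)} = \left(53 + 1\right) 8 = 54 \cdot 8 = 432$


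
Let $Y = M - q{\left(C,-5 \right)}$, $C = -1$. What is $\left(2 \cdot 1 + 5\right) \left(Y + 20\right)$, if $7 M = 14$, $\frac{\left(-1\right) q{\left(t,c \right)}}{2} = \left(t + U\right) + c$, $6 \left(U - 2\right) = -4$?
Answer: $\frac{266}{3} \approx 88.667$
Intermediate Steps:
$U = \frac{4}{3}$ ($U = 2 + \frac{1}{6} \left(-4\right) = 2 - \frac{2}{3} = \frac{4}{3} \approx 1.3333$)
$q{\left(t,c \right)} = - \frac{8}{3} - 2 c - 2 t$ ($q{\left(t,c \right)} = - 2 \left(\left(t + \frac{4}{3}\right) + c\right) = - 2 \left(\left(\frac{4}{3} + t\right) + c\right) = - 2 \left(\frac{4}{3} + c + t\right) = - \frac{8}{3} - 2 c - 2 t$)
$M = 2$ ($M = \frac{1}{7} \cdot 14 = 2$)
$Y = - \frac{22}{3}$ ($Y = 2 - \left(- \frac{8}{3} - -10 - -2\right) = 2 - \left(- \frac{8}{3} + 10 + 2\right) = 2 - \frac{28}{3} = - \frac{22}{3} \approx -7.3333$)
$\left(2 \cdot 1 + 5\right) \left(Y + 20\right) = \left(2 \cdot 1 + 5\right) \left(- \frac{22}{3} + 20\right) = \left(2 + 5\right) \frac{38}{3} = 7 \cdot \frac{38}{3} = \frac{266}{3}$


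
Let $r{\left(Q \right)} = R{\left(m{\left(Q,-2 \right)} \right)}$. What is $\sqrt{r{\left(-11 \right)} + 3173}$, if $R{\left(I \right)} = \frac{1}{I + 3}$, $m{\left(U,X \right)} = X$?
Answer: $23 \sqrt{6} \approx 56.338$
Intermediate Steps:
$R{\left(I \right)} = \frac{1}{3 + I}$
$r{\left(Q \right)} = 1$ ($r{\left(Q \right)} = \frac{1}{3 - 2} = 1^{-1} = 1$)
$\sqrt{r{\left(-11 \right)} + 3173} = \sqrt{1 + 3173} = \sqrt{3174} = 23 \sqrt{6}$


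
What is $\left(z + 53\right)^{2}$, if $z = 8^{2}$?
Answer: $13689$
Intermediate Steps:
$z = 64$
$\left(z + 53\right)^{2} = \left(64 + 53\right)^{2} = 117^{2} = 13689$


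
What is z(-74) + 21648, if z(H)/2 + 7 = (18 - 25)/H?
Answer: 800465/37 ≈ 21634.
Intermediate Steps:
z(H) = -14 - 14/H (z(H) = -14 + 2*((18 - 25)/H) = -14 + 2*(-7/H) = -14 - 14/H)
z(-74) + 21648 = (-14 - 14/(-74)) + 21648 = (-14 - 14*(-1/74)) + 21648 = (-14 + 7/37) + 21648 = -511/37 + 21648 = 800465/37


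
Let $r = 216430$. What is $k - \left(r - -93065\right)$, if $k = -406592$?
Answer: $-716087$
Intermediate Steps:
$k - \left(r - -93065\right) = -406592 - \left(216430 - -93065\right) = -406592 - \left(216430 + 93065\right) = -406592 - 309495 = -716087$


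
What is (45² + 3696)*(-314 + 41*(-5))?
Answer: -2969199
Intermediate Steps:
(45² + 3696)*(-314 + 41*(-5)) = (2025 + 3696)*(-314 - 205) = 5721*(-519) = -2969199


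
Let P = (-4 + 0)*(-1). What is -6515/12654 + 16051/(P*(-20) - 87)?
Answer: -204197359/2113218 ≈ -96.629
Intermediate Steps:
P = 4 (P = -4*(-1) = 4)
-6515/12654 + 16051/(P*(-20) - 87) = -6515/12654 + 16051/(4*(-20) - 87) = -6515*1/12654 + 16051/(-80 - 87) = -6515/12654 + 16051/(-167) = -6515/12654 + 16051*(-1/167) = -6515/12654 - 16051/167 = -204197359/2113218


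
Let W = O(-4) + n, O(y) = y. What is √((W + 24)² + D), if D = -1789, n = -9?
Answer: 2*I*√417 ≈ 40.841*I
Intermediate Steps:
W = -13 (W = -4 - 9 = -13)
√((W + 24)² + D) = √((-13 + 24)² - 1789) = √(11² - 1789) = √(121 - 1789) = √(-1668) = 2*I*√417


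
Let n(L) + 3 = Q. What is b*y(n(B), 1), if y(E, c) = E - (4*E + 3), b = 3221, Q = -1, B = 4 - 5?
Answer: 28989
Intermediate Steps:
B = -1
n(L) = -4 (n(L) = -3 - 1 = -4)
y(E, c) = -3 - 3*E (y(E, c) = E - (3 + 4*E) = E + (-3 - 4*E) = -3 - 3*E)
b*y(n(B), 1) = 3221*(-3 - 3*(-4)) = 3221*(-3 + 12) = 3221*9 = 28989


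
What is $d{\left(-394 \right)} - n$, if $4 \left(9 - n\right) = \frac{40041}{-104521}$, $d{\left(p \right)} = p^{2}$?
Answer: $\frac{64897885027}{418084} \approx 1.5523 \cdot 10^{5}$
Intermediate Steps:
$n = \frac{3802797}{418084}$ ($n = 9 - \frac{40041 \frac{1}{-104521}}{4} = 9 - \frac{40041 \left(- \frac{1}{104521}\right)}{4} = 9 - - \frac{40041}{418084} = 9 + \frac{40041}{418084} = \frac{3802797}{418084} \approx 9.0958$)
$d{\left(-394 \right)} - n = \left(-394\right)^{2} - \frac{3802797}{418084} = 155236 - \frac{3802797}{418084} = \frac{64897885027}{418084}$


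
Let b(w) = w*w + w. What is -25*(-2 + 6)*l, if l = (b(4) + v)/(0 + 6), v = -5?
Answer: -250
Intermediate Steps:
b(w) = w + w² (b(w) = w² + w = w + w²)
l = 5/2 (l = (4*(1 + 4) - 5)/(0 + 6) = (4*5 - 5)/6 = (20 - 5)*(⅙) = 15*(⅙) = 5/2 ≈ 2.5000)
-25*(-2 + 6)*l = -25*(-2 + 6)*5/2 = -100*5/2 = -25*10 = -250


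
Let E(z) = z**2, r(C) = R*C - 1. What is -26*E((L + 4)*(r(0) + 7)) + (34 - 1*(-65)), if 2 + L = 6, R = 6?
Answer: -59805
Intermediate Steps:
L = 4 (L = -2 + 6 = 4)
r(C) = -1 + 6*C (r(C) = 6*C - 1 = -1 + 6*C)
-26*E((L + 4)*(r(0) + 7)) + (34 - 1*(-65)) = -26*(4 + 4)**2*((-1 + 6*0) + 7)**2 + (34 - 1*(-65)) = -26*64*((-1 + 0) + 7)**2 + (34 + 65) = -26*64*(-1 + 7)**2 + 99 = -26*(8*6)**2 + 99 = -26*48**2 + 99 = -26*2304 + 99 = -59904 + 99 = -59805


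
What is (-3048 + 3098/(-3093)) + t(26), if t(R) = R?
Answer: -9350144/3093 ≈ -3023.0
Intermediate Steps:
(-3048 + 3098/(-3093)) + t(26) = (-3048 + 3098/(-3093)) + 26 = (-3048 + 3098*(-1/3093)) + 26 = (-3048 - 3098/3093) + 26 = -9430562/3093 + 26 = -9350144/3093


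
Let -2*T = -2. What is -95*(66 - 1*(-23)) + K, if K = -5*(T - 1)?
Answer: -8455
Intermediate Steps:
T = 1 (T = -½*(-2) = 1)
K = 0 (K = -5*(1 - 1) = -5*0 = 0)
-95*(66 - 1*(-23)) + K = -95*(66 - 1*(-23)) + 0 = -95*(66 + 23) + 0 = -95*89 + 0 = -8455 + 0 = -8455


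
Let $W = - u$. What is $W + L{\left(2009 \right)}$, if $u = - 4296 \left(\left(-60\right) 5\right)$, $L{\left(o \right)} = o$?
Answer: $-1286791$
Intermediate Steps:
$u = 1288800$ ($u = \left(-4296\right) \left(-300\right) = 1288800$)
$W = -1288800$ ($W = \left(-1\right) 1288800 = -1288800$)
$W + L{\left(2009 \right)} = -1288800 + 2009 = -1286791$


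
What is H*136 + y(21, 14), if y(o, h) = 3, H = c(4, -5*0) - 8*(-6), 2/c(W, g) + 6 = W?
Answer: 6395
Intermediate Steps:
c(W, g) = 2/(-6 + W)
H = 47 (H = 2/(-6 + 4) - 8*(-6) = 2/(-2) + 48 = 2*(-½) + 48 = -1 + 48 = 47)
H*136 + y(21, 14) = 47*136 + 3 = 6392 + 3 = 6395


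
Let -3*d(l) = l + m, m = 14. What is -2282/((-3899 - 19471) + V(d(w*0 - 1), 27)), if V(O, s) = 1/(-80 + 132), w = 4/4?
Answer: 118664/1215239 ≈ 0.097647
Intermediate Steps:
w = 1 (w = 4*(¼) = 1)
d(l) = -14/3 - l/3 (d(l) = -(l + 14)/3 = -(14 + l)/3 = -14/3 - l/3)
V(O, s) = 1/52
-2282/((-3899 - 19471) + V(d(w*0 - 1), 27)) = -2282/((-3899 - 19471) + 1/52) = -2282/(-23370 + 1/52) = -2282/(-1215239/52) = -2282*(-52/1215239) = 118664/1215239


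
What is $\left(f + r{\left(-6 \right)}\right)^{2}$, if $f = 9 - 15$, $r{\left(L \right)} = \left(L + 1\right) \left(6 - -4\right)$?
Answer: $3136$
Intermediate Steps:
$r{\left(L \right)} = 10 + 10 L$ ($r{\left(L \right)} = \left(1 + L\right) \left(6 + 4\right) = \left(1 + L\right) 10 = 10 + 10 L$)
$f = -6$ ($f = 9 - 15 = -6$)
$\left(f + r{\left(-6 \right)}\right)^{2} = \left(-6 + \left(10 + 10 \left(-6\right)\right)\right)^{2} = \left(-6 + \left(10 - 60\right)\right)^{2} = \left(-6 - 50\right)^{2} = \left(-56\right)^{2} = 3136$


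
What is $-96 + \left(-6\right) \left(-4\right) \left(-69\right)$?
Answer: $-1752$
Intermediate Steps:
$-96 + \left(-6\right) \left(-4\right) \left(-69\right) = -96 + 24 \left(-69\right) = -96 - 1656 = -1752$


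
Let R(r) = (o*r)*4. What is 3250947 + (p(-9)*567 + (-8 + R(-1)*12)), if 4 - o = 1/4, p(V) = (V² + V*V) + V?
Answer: 3337510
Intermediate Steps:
p(V) = V + 2*V² (p(V) = (V² + V²) + V = 2*V² + V = V + 2*V²)
o = 15/4 (o = 4 - 1/4 = 4 - 1*¼ = 4 - ¼ = 15/4 ≈ 3.7500)
R(r) = 15*r (R(r) = (15*r/4)*4 = 15*r)
3250947 + (p(-9)*567 + (-8 + R(-1)*12)) = 3250947 + (-9*(1 + 2*(-9))*567 + (-8 + (15*(-1))*12)) = 3250947 + (-9*(1 - 18)*567 + (-8 - 15*12)) = 3250947 + (-9*(-17)*567 + (-8 - 180)) = 3250947 + (153*567 - 188) = 3250947 + (86751 - 188) = 3250947 + 86563 = 3337510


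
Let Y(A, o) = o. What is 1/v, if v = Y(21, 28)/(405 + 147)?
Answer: 138/7 ≈ 19.714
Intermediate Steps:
v = 7/138 (v = 28/(405 + 147) = 28/552 = 28*(1/552) = 7/138 ≈ 0.050725)
1/v = 1/(7/138) = 138/7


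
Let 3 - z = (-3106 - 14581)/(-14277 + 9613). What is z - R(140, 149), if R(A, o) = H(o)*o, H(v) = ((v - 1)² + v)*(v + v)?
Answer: -4566976238879/4664 ≈ -9.7920e+8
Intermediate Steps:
H(v) = 2*v*(v + (-1 + v)²) (H(v) = ((-1 + v)² + v)*(2*v) = (v + (-1 + v)²)*(2*v) = 2*v*(v + (-1 + v)²))
z = -3695/4664 (z = 3 - (-3106 - 14581)/(-14277 + 9613) = 3 - (-17687)/(-4664) = 3 - (-17687)*(-1)/4664 = 3 - 1*17687/4664 = 3 - 17687/4664 = -3695/4664 ≈ -0.79224)
R(A, o) = 2*o²*(o + (-1 + o)²) (R(A, o) = (2*o*(o + (-1 + o)²))*o = 2*o²*(o + (-1 + o)²))
z - R(140, 149) = -3695/4664 - 2*149²*(149 + (-1 + 149)²) = -3695/4664 - 2*22201*(149 + 148²) = -3695/4664 - 2*22201*(149 + 21904) = -3695/4664 - 2*22201*22053 = -3695/4664 - 1*979197306 = -3695/4664 - 979197306 = -4566976238879/4664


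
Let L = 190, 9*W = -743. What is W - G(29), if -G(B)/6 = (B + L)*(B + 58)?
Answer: 1028119/9 ≈ 1.1424e+5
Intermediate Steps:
W = -743/9 (W = (⅑)*(-743) = -743/9 ≈ -82.556)
G(B) = -6*(58 + B)*(190 + B) (G(B) = -6*(B + 190)*(B + 58) = -6*(190 + B)*(58 + B) = -6*(58 + B)*(190 + B))
W - G(29) = -743/9 - (-66120 - 1488*29 - 6*29²) = -743/9 - (-66120 - 43152 - 6*841) = -743/9 - (-66120 - 43152 - 5046) = -743/9 - 1*(-114318) = -743/9 + 114318 = 1028119/9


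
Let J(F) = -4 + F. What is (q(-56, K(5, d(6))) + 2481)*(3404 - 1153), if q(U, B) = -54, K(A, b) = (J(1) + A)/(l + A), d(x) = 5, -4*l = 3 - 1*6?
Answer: 5463177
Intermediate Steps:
l = 3/4 (l = -(3 - 1*6)/4 = -(3 - 6)/4 = -1/4*(-3) = 3/4 ≈ 0.75000)
K(A, b) = (-3 + A)/(3/4 + A) (K(A, b) = ((-4 + 1) + A)/(3/4 + A) = (-3 + A)/(3/4 + A))
(q(-56, K(5, d(6))) + 2481)*(3404 - 1153) = (-54 + 2481)*(3404 - 1153) = 2427*2251 = 5463177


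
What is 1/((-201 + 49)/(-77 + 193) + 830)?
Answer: 29/24032 ≈ 0.0012067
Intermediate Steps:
1/((-201 + 49)/(-77 + 193) + 830) = 1/(-152/116 + 830) = 1/(-152*1/116 + 830) = 1/(-38/29 + 830) = 1/(24032/29) = 29/24032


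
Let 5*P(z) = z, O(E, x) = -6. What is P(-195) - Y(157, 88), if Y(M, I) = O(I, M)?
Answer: -33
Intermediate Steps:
P(z) = z/5
Y(M, I) = -6
P(-195) - Y(157, 88) = (⅕)*(-195) - 1*(-6) = -39 + 6 = -33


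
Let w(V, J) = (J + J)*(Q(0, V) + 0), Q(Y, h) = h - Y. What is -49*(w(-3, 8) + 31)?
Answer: 833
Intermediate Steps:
w(V, J) = 2*J*V (w(V, J) = (J + J)*((V - 1*0) + 0) = (2*J)*((V + 0) + 0) = (2*J)*(V + 0) = (2*J)*V = 2*J*V)
-49*(w(-3, 8) + 31) = -49*(2*8*(-3) + 31) = -49*(-48 + 31) = -49*(-17) = 833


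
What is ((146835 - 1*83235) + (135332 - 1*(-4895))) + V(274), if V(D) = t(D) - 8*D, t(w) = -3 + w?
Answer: 201906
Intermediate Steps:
V(D) = -3 - 7*D (V(D) = (-3 + D) - 8*D = -3 - 7*D)
((146835 - 1*83235) + (135332 - 1*(-4895))) + V(274) = ((146835 - 1*83235) + (135332 - 1*(-4895))) + (-3 - 7*274) = ((146835 - 83235) + (135332 + 4895)) + (-3 - 1918) = (63600 + 140227) - 1921 = 203827 - 1921 = 201906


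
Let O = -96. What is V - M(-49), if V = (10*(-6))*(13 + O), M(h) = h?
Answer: 5029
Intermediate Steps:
V = 4980 (V = (10*(-6))*(13 - 96) = -60*(-83) = 4980)
V - M(-49) = 4980 - 1*(-49) = 4980 + 49 = 5029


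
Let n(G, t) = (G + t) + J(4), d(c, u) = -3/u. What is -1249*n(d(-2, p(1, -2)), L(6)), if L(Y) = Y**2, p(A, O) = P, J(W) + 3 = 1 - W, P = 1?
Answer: -33723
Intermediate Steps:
J(W) = -2 - W (J(W) = -3 + (1 - W) = -2 - W)
p(A, O) = 1
n(G, t) = -6 + G + t (n(G, t) = (G + t) + (-2 - 1*4) = (G + t) + (-2 - 4) = (G + t) - 6 = -6 + G + t)
-1249*n(d(-2, p(1, -2)), L(6)) = -1249*(-6 - 3/1 + 6**2) = -1249*(-6 - 3*1 + 36) = -1249*(-6 - 3 + 36) = -1249*27 = -33723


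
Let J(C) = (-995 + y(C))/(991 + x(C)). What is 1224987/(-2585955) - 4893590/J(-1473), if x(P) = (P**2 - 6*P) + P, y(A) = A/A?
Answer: 656257193453485266/61200935 ≈ 1.0723e+10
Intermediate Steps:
y(A) = 1
x(P) = P**2 - 5*P
J(C) = -994/(991 + C*(-5 + C)) (J(C) = (-995 + 1)/(991 + C*(-5 + C)) = -994/(991 + C*(-5 + C)))
1224987/(-2585955) - 4893590/J(-1473) = 1224987/(-2585955) - (-2424773845/497 + 3604129035*(-5 - 1473)/497) = 1224987*(-1/2585955) - 4893590/((-994/(991 - 1473*(-1478)))) = -408329/861985 - 4893590/((-994/(991 + 2177094))) = -408329/861985 - 4893590/((-994/2178085)) = -408329/861985 - 4893590/((-994*1/2178085)) = -408329/861985 - 4893590/(-142/311155) = -408329/861985 - 4893590*(-311155/142) = -408329/861985 + 761332498225/71 = 656257193453485266/61200935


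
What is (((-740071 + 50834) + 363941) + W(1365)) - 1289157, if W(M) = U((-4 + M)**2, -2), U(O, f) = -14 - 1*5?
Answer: -1614472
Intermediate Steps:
U(O, f) = -19 (U(O, f) = -14 - 5 = -19)
W(M) = -19
(((-740071 + 50834) + 363941) + W(1365)) - 1289157 = (((-740071 + 50834) + 363941) - 19) - 1289157 = ((-689237 + 363941) - 19) - 1289157 = (-325296 - 19) - 1289157 = -325315 - 1289157 = -1614472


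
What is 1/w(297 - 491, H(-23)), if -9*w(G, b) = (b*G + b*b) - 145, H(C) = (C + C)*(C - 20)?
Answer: -9/3528607 ≈ -2.5506e-6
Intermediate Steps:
H(C) = 2*C*(-20 + C) (H(C) = (2*C)*(-20 + C) = 2*C*(-20 + C))
w(G, b) = 145/9 - b**2/9 - G*b/9 (w(G, b) = -((b*G + b*b) - 145)/9 = -((G*b + b**2) - 145)/9 = -((b**2 + G*b) - 145)/9 = -(-145 + b**2 + G*b)/9 = 145/9 - b**2/9 - G*b/9)
1/w(297 - 491, H(-23)) = 1/(145/9 - 2116*(-20 - 23)**2/9 - (297 - 491)*2*(-23)*(-20 - 23)/9) = 1/(145/9 - (2*(-23)*(-43))**2/9 - 1/9*(-194)*2*(-23)*(-43)) = 1/(145/9 - 1/9*1978**2 - 1/9*(-194)*1978) = 1/(145/9 - 1/9*3912484 + 383732/9) = 1/(145/9 - 3912484/9 + 383732/9) = 1/(-3528607/9) = -9/3528607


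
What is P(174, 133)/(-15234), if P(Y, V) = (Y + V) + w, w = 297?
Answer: -302/7617 ≈ -0.039648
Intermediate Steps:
P(Y, V) = 297 + V + Y (P(Y, V) = (Y + V) + 297 = (V + Y) + 297 = 297 + V + Y)
P(174, 133)/(-15234) = (297 + 133 + 174)/(-15234) = 604*(-1/15234) = -302/7617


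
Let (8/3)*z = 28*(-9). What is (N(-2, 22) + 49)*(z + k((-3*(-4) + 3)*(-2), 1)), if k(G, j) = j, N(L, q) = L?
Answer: -8789/2 ≈ -4394.5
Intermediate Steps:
z = -189/2 (z = 3*(28*(-9))/8 = (3/8)*(-252) = -189/2 ≈ -94.500)
(N(-2, 22) + 49)*(z + k((-3*(-4) + 3)*(-2), 1)) = (-2 + 49)*(-189/2 + 1) = 47*(-187/2) = -8789/2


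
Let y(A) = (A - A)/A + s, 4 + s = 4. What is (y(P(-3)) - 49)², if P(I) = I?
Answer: 2401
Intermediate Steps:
s = 0 (s = -4 + 4 = 0)
y(A) = 0 (y(A) = (A - A)/A + 0 = 0/A + 0 = 0 + 0 = 0)
(y(P(-3)) - 49)² = (0 - 49)² = (-49)² = 2401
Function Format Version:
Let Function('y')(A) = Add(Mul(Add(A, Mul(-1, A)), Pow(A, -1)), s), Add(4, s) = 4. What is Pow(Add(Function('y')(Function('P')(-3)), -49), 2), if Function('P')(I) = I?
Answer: 2401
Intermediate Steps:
s = 0 (s = Add(-4, 4) = 0)
Function('y')(A) = 0 (Function('y')(A) = Add(Mul(Add(A, Mul(-1, A)), Pow(A, -1)), 0) = Add(Mul(0, Pow(A, -1)), 0) = Add(0, 0) = 0)
Pow(Add(Function('y')(Function('P')(-3)), -49), 2) = Pow(Add(0, -49), 2) = Pow(-49, 2) = 2401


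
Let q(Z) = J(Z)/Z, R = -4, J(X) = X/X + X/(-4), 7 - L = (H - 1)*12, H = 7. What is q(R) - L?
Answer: 129/2 ≈ 64.500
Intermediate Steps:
L = -65 (L = 7 - (7 - 1)*12 = 7 - 6*12 = 7 - 1*72 = 7 - 72 = -65)
J(X) = 1 - X/4 (J(X) = 1 + X*(-1/4) = 1 - X/4)
q(Z) = (1 - Z/4)/Z
q(R) - L = (1/4)*(4 - 1*(-4))/(-4) - 1*(-65) = (1/4)*(-1/4)*(4 + 4) + 65 = (1/4)*(-1/4)*8 + 65 = -1/2 + 65 = 129/2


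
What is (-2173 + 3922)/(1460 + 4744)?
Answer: 53/188 ≈ 0.28191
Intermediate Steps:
(-2173 + 3922)/(1460 + 4744) = 1749/6204 = 1749*(1/6204) = 53/188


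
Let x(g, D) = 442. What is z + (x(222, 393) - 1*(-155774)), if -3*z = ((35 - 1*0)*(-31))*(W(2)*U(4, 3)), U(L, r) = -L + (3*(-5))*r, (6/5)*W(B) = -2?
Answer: 1671769/9 ≈ 1.8575e+5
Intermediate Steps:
W(B) = -5/3 (W(B) = (⅚)*(-2) = -5/3)
U(L, r) = -L - 15*r
z = 265825/9 (z = -(35 - 1*0)*(-31)*(-5*(-1*4 - 15*3)/3)/3 = -(35 + 0)*(-31)*(-5*(-4 - 45)/3)/3 = -35*(-31)*(-5/3*(-49))/3 = -(-1085)*245/(3*3) = -⅓*(-265825/3) = 265825/9 ≈ 29536.)
z + (x(222, 393) - 1*(-155774)) = 265825/9 + (442 - 1*(-155774)) = 265825/9 + (442 + 155774) = 265825/9 + 156216 = 1671769/9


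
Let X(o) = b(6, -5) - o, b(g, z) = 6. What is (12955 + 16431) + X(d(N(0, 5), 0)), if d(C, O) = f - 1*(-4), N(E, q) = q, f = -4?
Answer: 29392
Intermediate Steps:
d(C, O) = 0 (d(C, O) = -4 - 1*(-4) = -4 + 4 = 0)
X(o) = 6 - o
(12955 + 16431) + X(d(N(0, 5), 0)) = (12955 + 16431) + (6 - 1*0) = 29386 + (6 + 0) = 29386 + 6 = 29392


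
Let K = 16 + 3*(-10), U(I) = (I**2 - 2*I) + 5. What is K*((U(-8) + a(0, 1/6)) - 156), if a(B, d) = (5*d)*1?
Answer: 2947/3 ≈ 982.33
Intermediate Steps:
a(B, d) = 5*d
U(I) = 5 + I**2 - 2*I
K = -14 (K = 16 - 30 = -14)
K*((U(-8) + a(0, 1/6)) - 156) = -14*(((5 + (-8)**2 - 2*(-8)) + 5/6) - 156) = -14*(((5 + 64 + 16) + 5*(1/6)) - 156) = -14*((85 + 5/6) - 156) = -14*(515/6 - 156) = -14*(-421/6) = 2947/3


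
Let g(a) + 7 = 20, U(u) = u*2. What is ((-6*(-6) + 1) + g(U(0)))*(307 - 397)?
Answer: -4500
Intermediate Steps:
U(u) = 2*u
g(a) = 13 (g(a) = -7 + 20 = 13)
((-6*(-6) + 1) + g(U(0)))*(307 - 397) = ((-6*(-6) + 1) + 13)*(307 - 397) = ((36 + 1) + 13)*(-90) = (37 + 13)*(-90) = 50*(-90) = -4500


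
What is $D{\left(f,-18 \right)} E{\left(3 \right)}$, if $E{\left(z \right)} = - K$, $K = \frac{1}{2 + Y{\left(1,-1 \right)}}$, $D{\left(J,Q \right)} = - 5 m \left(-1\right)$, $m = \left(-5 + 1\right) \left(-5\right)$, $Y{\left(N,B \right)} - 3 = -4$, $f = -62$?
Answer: $-100$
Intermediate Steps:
$Y{\left(N,B \right)} = -1$ ($Y{\left(N,B \right)} = 3 - 4 = -1$)
$m = 20$ ($m = \left(-4\right) \left(-5\right) = 20$)
$D{\left(J,Q \right)} = 100$ ($D{\left(J,Q \right)} = \left(-5\right) 20 \left(-1\right) = \left(-100\right) \left(-1\right) = 100$)
$K = 1$ ($K = \frac{1}{2 - 1} = 1^{-1} = 1$)
$E{\left(z \right)} = -1$ ($E{\left(z \right)} = \left(-1\right) 1 = -1$)
$D{\left(f,-18 \right)} E{\left(3 \right)} = 100 \left(-1\right) = -100$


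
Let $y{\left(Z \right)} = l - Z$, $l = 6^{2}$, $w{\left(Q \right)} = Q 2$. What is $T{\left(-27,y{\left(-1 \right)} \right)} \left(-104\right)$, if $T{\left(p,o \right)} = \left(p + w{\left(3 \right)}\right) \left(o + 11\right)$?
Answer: $104832$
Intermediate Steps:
$w{\left(Q \right)} = 2 Q$
$l = 36$
$y{\left(Z \right)} = 36 - Z$
$T{\left(p,o \right)} = \left(6 + p\right) \left(11 + o\right)$ ($T{\left(p,o \right)} = \left(p + 2 \cdot 3\right) \left(o + 11\right) = \left(p + 6\right) \left(11 + o\right) = \left(6 + p\right) \left(11 + o\right)$)
$T{\left(-27,y{\left(-1 \right)} \right)} \left(-104\right) = \left(66 + 6 \left(36 - -1\right) + 11 \left(-27\right) + \left(36 - -1\right) \left(-27\right)\right) \left(-104\right) = \left(66 + 6 \left(36 + 1\right) - 297 + \left(36 + 1\right) \left(-27\right)\right) \left(-104\right) = \left(66 + 6 \cdot 37 - 297 + 37 \left(-27\right)\right) \left(-104\right) = \left(66 + 222 - 297 - 999\right) \left(-104\right) = \left(-1008\right) \left(-104\right) = 104832$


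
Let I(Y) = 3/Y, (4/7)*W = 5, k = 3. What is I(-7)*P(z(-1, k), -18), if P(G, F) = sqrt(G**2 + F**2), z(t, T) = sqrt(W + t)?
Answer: -3*sqrt(1327)/14 ≈ -7.8060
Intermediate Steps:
W = 35/4 (W = (7/4)*5 = 35/4 ≈ 8.7500)
z(t, T) = sqrt(35/4 + t)
P(G, F) = sqrt(F**2 + G**2)
I(-7)*P(z(-1, k), -18) = (3/(-7))*sqrt((-18)**2 + (sqrt(35 + 4*(-1))/2)**2) = (3*(-1/7))*sqrt(324 + (sqrt(35 - 4)/2)**2) = -3*sqrt(324 + (sqrt(31)/2)**2)/7 = -3*sqrt(324 + 31/4)/7 = -3*sqrt(1327)/14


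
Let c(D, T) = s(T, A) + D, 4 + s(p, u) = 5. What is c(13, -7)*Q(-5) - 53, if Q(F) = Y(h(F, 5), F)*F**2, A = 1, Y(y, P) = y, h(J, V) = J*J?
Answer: 8697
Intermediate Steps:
h(J, V) = J**2
s(p, u) = 1 (s(p, u) = -4 + 5 = 1)
Q(F) = F**4 (Q(F) = F**2*F**2 = F**4)
c(D, T) = 1 + D
c(13, -7)*Q(-5) - 53 = (1 + 13)*(-5)**4 - 53 = 14*625 - 53 = 8750 - 53 = 8697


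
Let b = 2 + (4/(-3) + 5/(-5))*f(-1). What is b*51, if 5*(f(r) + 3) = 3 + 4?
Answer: 1462/5 ≈ 292.40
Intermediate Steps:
f(r) = -8/5 (f(r) = -3 + (3 + 4)/5 = -3 + (⅕)*7 = -3 + 7/5 = -8/5)
b = 86/15 (b = 2 + (4/(-3) + 5/(-5))*(-8/5) = 2 + (4*(-⅓) + 5*(-⅕))*(-8/5) = 2 + (-4/3 - 1)*(-8/5) = 2 - 7/3*(-8/5) = 2 + 56/15 = 86/15 ≈ 5.7333)
b*51 = (86/15)*51 = 1462/5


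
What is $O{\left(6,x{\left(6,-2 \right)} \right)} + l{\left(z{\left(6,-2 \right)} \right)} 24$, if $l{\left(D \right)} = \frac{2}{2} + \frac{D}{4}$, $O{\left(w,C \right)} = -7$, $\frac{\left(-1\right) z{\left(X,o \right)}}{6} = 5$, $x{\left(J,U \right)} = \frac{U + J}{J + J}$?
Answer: $-163$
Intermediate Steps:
$x{\left(J,U \right)} = \frac{J + U}{2 J}$
$z{\left(X,o \right)} = -30$ ($z{\left(X,o \right)} = \left(-6\right) 5 = -30$)
$l{\left(D \right)} = 1 + \frac{D}{4}$ ($l{\left(D \right)} = 2 \cdot \frac{1}{2} + D \frac{1}{4} = 1 + \frac{D}{4}$)
$O{\left(6,x{\left(6,-2 \right)} \right)} + l{\left(z{\left(6,-2 \right)} \right)} 24 = -7 + \left(1 + \frac{1}{4} \left(-30\right)\right) 24 = -7 + \left(1 - \frac{15}{2}\right) 24 = -7 - 156 = -163$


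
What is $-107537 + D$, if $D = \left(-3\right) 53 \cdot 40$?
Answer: $-113897$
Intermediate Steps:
$D = -6360$ ($D = \left(-159\right) 40 = -6360$)
$-107537 + D = -107537 - 6360 = -113897$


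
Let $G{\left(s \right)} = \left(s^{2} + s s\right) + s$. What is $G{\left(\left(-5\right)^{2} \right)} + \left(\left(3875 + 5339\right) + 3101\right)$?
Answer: $13590$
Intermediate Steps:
$G{\left(s \right)} = s + 2 s^{2}$ ($G{\left(s \right)} = \left(s^{2} + s^{2}\right) + s = 2 s^{2} + s = s + 2 s^{2}$)
$G{\left(\left(-5\right)^{2} \right)} + \left(\left(3875 + 5339\right) + 3101\right) = \left(-5\right)^{2} \left(1 + 2 \left(-5\right)^{2}\right) + \left(\left(3875 + 5339\right) + 3101\right) = 25 \left(1 + 2 \cdot 25\right) + \left(9214 + 3101\right) = 25 \left(1 + 50\right) + 12315 = 25 \cdot 51 + 12315 = 1275 + 12315 = 13590$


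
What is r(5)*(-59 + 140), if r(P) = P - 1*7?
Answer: -162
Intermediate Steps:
r(P) = -7 + P (r(P) = P - 7 = -7 + P)
r(5)*(-59 + 140) = (-7 + 5)*(-59 + 140) = -2*81 = -162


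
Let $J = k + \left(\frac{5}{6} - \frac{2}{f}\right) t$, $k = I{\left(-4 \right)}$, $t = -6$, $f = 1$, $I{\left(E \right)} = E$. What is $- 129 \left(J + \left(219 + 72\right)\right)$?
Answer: $-37926$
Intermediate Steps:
$k = -4$
$J = 3$ ($J = -4 + \left(\frac{5}{6} - \frac{2}{1}\right) \left(-6\right) = -4 + \left(5 \cdot \frac{1}{6} - 2\right) \left(-6\right) = -4 + \left(\frac{5}{6} - 2\right) \left(-6\right) = -4 - -7 = -4 + 7 = 3$)
$- 129 \left(J + \left(219 + 72\right)\right) = - 129 \left(3 + \left(219 + 72\right)\right) = - 129 \left(3 + 291\right) = \left(-129\right) 294 = -37926$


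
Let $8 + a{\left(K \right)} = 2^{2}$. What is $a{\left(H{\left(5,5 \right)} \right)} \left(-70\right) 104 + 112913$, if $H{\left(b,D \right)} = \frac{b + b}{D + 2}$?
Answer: $142033$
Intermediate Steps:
$H{\left(b,D \right)} = \frac{2 b}{2 + D}$
$a{\left(K \right)} = -4$ ($a{\left(K \right)} = -8 + 2^{2} = -8 + 4 = -4$)
$a{\left(H{\left(5,5 \right)} \right)} \left(-70\right) 104 + 112913 = \left(-4\right) \left(-70\right) 104 + 112913 = 280 \cdot 104 + 112913 = 29120 + 112913 = 142033$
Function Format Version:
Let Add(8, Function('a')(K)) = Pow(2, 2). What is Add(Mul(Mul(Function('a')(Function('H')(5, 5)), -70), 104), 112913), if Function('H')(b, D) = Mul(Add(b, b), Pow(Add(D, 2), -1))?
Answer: 142033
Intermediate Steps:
Function('H')(b, D) = Mul(2, b, Pow(Add(2, D), -1)) (Function('H')(b, D) = Mul(Mul(2, b), Pow(Add(2, D), -1)) = Mul(2, b, Pow(Add(2, D), -1)))
Function('a')(K) = -4 (Function('a')(K) = Add(-8, Pow(2, 2)) = Add(-8, 4) = -4)
Add(Mul(Mul(Function('a')(Function('H')(5, 5)), -70), 104), 112913) = Add(Mul(Mul(-4, -70), 104), 112913) = Add(Mul(280, 104), 112913) = Add(29120, 112913) = 142033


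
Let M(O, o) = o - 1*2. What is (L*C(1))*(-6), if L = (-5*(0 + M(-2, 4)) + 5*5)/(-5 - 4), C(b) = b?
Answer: 10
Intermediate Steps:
M(O, o) = -2 + o (M(O, o) = o - 2 = -2 + o)
L = -5/3 (L = (-5*(0 + (-2 + 4)) + 5*5)/(-5 - 4) = (-5*(0 + 2) + 25)/(-9) = (-5*2 + 25)*(-1/9) = (-10 + 25)*(-1/9) = 15*(-1/9) = -5/3 ≈ -1.6667)
(L*C(1))*(-6) = -5/3*1*(-6) = -5/3*(-6) = 10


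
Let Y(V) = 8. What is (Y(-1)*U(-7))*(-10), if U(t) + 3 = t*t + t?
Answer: -3120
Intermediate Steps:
U(t) = -3 + t + t**2 (U(t) = -3 + (t*t + t) = -3 + (t**2 + t) = -3 + (t + t**2) = -3 + t + t**2)
(Y(-1)*U(-7))*(-10) = (8*(-3 - 7 + (-7)**2))*(-10) = (8*(-3 - 7 + 49))*(-10) = (8*39)*(-10) = 312*(-10) = -3120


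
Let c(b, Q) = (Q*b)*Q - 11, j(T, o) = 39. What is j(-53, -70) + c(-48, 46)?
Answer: -101540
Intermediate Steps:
c(b, Q) = -11 + b*Q² (c(b, Q) = b*Q² - 11 = -11 + b*Q²)
j(-53, -70) + c(-48, 46) = 39 + (-11 - 48*46²) = 39 + (-11 - 48*2116) = 39 + (-11 - 101568) = 39 - 101579 = -101540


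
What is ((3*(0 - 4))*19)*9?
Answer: -2052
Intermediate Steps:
((3*(0 - 4))*19)*9 = ((3*(-4))*19)*9 = -12*19*9 = -228*9 = -2052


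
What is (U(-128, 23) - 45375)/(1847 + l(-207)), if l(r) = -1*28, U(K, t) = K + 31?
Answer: -45472/1819 ≈ -24.998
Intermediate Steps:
U(K, t) = 31 + K
l(r) = -28
(U(-128, 23) - 45375)/(1847 + l(-207)) = ((31 - 128) - 45375)/(1847 - 28) = (-97 - 45375)/1819 = -45472*1/1819 = -45472/1819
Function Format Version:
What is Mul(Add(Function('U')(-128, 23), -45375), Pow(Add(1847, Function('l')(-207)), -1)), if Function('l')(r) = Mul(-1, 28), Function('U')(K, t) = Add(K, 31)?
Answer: Rational(-45472, 1819) ≈ -24.998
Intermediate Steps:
Function('U')(K, t) = Add(31, K)
Function('l')(r) = -28
Mul(Add(Function('U')(-128, 23), -45375), Pow(Add(1847, Function('l')(-207)), -1)) = Mul(Add(Add(31, -128), -45375), Pow(Add(1847, -28), -1)) = Mul(Add(-97, -45375), Pow(1819, -1)) = Mul(-45472, Rational(1, 1819)) = Rational(-45472, 1819)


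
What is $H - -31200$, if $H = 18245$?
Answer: $49445$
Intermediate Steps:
$H - -31200 = 18245 - -31200 = 18245 + 31200 = 49445$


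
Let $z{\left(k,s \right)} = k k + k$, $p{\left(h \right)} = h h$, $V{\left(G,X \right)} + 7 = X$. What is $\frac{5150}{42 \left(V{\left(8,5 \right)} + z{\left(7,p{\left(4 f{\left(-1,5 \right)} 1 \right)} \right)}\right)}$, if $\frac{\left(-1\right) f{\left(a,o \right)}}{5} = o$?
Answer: $\frac{2575}{1134} \approx 2.2707$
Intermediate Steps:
$V{\left(G,X \right)} = -7 + X$
$f{\left(a,o \right)} = - 5 o$
$p{\left(h \right)} = h^{2}$
$z{\left(k,s \right)} = k + k^{2}$ ($z{\left(k,s \right)} = k^{2} + k = k + k^{2}$)
$\frac{5150}{42 \left(V{\left(8,5 \right)} + z{\left(7,p{\left(4 f{\left(-1,5 \right)} 1 \right)} \right)}\right)} = \frac{5150}{42 \left(\left(-7 + 5\right) + 7 \left(1 + 7\right)\right)} = \frac{5150}{42 \left(-2 + 7 \cdot 8\right)} = \frac{5150}{42 \left(-2 + 56\right)} = \frac{5150}{42 \cdot 54} = \frac{5150}{2268} = 5150 \cdot \frac{1}{2268} = \frac{2575}{1134}$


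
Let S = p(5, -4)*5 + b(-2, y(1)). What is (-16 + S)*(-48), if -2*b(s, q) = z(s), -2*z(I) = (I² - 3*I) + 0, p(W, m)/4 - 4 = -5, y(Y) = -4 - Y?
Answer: 1608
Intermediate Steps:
p(W, m) = -4 (p(W, m) = 16 + 4*(-5) = 16 - 20 = -4)
z(I) = -I²/2 + 3*I/2 (z(I) = -((I² - 3*I) + 0)/2 = -(I² - 3*I)/2 = -I²/2 + 3*I/2)
b(s, q) = -s*(3 - s)/4
S = -35/2 (S = -4*5 + (¼)*(-2)*(-3 - 2) = -20 + (¼)*(-2)*(-5) = -20 + 5/2 = -35/2 ≈ -17.500)
(-16 + S)*(-48) = (-16 - 35/2)*(-48) = -67/2*(-48) = 1608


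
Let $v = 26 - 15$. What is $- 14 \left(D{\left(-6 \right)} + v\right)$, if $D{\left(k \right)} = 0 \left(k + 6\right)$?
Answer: $-154$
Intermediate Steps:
$D{\left(k \right)} = 0$ ($D{\left(k \right)} = 0 \left(6 + k\right) = 0$)
$v = 11$ ($v = 26 - 15 = 11$)
$- 14 \left(D{\left(-6 \right)} + v\right) = - 14 \left(0 + 11\right) = \left(-14\right) 11 = -154$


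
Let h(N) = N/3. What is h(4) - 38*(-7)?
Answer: 802/3 ≈ 267.33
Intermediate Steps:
h(N) = N/3 (h(N) = N*(⅓) = N/3)
h(4) - 38*(-7) = (⅓)*4 - 38*(-7) = 4/3 + 266 = 802/3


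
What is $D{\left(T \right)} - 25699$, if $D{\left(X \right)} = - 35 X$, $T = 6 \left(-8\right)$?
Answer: $-24019$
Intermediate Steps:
$T = -48$
$D{\left(T \right)} - 25699 = \left(-35\right) \left(-48\right) - 25699 = 1680 - 25699 = -24019$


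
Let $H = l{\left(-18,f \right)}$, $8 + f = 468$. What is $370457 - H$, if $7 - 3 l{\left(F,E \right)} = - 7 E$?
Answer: $\frac{1108144}{3} \approx 3.6938 \cdot 10^{5}$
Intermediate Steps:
$f = 460$ ($f = -8 + 468 = 460$)
$l{\left(F,E \right)} = \frac{7}{3} + \frac{7 E}{3}$ ($l{\left(F,E \right)} = \frac{7}{3} - \frac{\left(-7\right) E}{3} = \frac{7}{3} + \frac{7 E}{3}$)
$H = \frac{3227}{3}$ ($H = \frac{7}{3} + \frac{7}{3} \cdot 460 = \frac{7}{3} + \frac{3220}{3} = \frac{3227}{3} \approx 1075.7$)
$370457 - H = 370457 - \frac{3227}{3} = \frac{1108144}{3}$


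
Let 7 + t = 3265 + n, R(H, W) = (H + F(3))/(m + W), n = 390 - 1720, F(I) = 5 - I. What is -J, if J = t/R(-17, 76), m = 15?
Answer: 175448/15 ≈ 11697.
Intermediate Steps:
n = -1330
R(H, W) = (2 + H)/(15 + W) (R(H, W) = (H + (5 - 1*3))/(15 + W) = (H + (5 - 3))/(15 + W) = (H + 2)/(15 + W) = (2 + H)/(15 + W))
t = 1928 (t = -7 + (3265 - 1330) = -7 + 1935 = 1928)
J = -175448/15 (J = 1928/(((2 - 17)/(15 + 76))) = 1928/((-15/91)) = 1928/(((1/91)*(-15))) = 1928/(-15/91) = 1928*(-91/15) = -175448/15 ≈ -11697.)
-J = -1*(-175448/15) = 175448/15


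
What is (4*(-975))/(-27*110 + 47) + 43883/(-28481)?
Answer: -17194109/83249963 ≈ -0.20654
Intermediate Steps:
(4*(-975))/(-27*110 + 47) + 43883/(-28481) = -3900/(-2970 + 47) + 43883*(-1/28481) = -3900/(-2923) - 43883/28481 = -3900*(-1/2923) - 43883/28481 = 3900/2923 - 43883/28481 = -17194109/83249963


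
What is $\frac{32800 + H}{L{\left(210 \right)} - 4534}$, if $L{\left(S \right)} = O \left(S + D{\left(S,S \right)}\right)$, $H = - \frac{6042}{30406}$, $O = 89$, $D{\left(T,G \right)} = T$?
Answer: $\frac{498655379}{499357738} \approx 0.99859$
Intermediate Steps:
$H = - \frac{3021}{15203}$ ($H = \left(-6042\right) \frac{1}{30406} = - \frac{3021}{15203} \approx -0.19871$)
$L{\left(S \right)} = 178 S$ ($L{\left(S \right)} = 89 \left(S + S\right) = 89 \cdot 2 S = 178 S$)
$\frac{32800 + H}{L{\left(210 \right)} - 4534} = \frac{32800 - \frac{3021}{15203}}{178 \cdot 210 - 4534} = \frac{498655379}{15203 \left(37380 - 4534\right)} = \frac{498655379}{15203 \cdot 32846} = \frac{498655379}{15203} \cdot \frac{1}{32846} = \frac{498655379}{499357738}$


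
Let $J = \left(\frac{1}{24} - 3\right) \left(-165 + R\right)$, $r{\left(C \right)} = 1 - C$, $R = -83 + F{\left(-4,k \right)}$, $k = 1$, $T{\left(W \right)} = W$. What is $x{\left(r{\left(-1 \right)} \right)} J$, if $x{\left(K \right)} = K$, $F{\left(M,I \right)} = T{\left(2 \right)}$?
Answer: $\frac{2911}{2} \approx 1455.5$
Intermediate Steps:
$F{\left(M,I \right)} = 2$
$R = -81$ ($R = -83 + 2 = -81$)
$J = \frac{2911}{4}$ ($J = \left(\frac{1}{24} - 3\right) \left(-165 - 81\right) = \left(\frac{1}{24} - 3\right) \left(-246\right) = \left(- \frac{71}{24}\right) \left(-246\right) = \frac{2911}{4} \approx 727.75$)
$x{\left(r{\left(-1 \right)} \right)} J = \left(1 - -1\right) \frac{2911}{4} = \left(1 + 1\right) \frac{2911}{4} = 2 \cdot \frac{2911}{4} = \frac{2911}{2}$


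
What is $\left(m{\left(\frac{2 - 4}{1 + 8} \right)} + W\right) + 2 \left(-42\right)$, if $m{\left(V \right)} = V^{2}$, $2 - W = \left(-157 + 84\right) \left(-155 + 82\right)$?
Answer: $- \frac{438287}{81} \approx -5411.0$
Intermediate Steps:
$W = -5327$ ($W = 2 - \left(-157 + 84\right) \left(-155 + 82\right) = 2 - \left(-73\right) \left(-73\right) = 2 - 5329 = -5327$)
$\left(m{\left(\frac{2 - 4}{1 + 8} \right)} + W\right) + 2 \left(-42\right) = \left(\left(\frac{2 - 4}{1 + 8}\right)^{2} - 5327\right) + 2 \left(-42\right) = \left(\left(- \frac{2}{9}\right)^{2} - 5327\right) - 84 = \left(\frac{4}{81} - 5327\right) - 84 = - \frac{431483}{81} - 84 = - \frac{438287}{81}$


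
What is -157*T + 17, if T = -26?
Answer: 4099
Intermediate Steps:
-157*T + 17 = -157*(-26) + 17 = 4082 + 17 = 4099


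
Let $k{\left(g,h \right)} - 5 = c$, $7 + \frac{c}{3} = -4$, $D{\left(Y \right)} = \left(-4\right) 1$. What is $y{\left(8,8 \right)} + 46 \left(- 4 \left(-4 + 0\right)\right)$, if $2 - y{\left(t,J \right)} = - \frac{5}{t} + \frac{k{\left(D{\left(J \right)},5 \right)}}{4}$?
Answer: $\frac{5965}{8} \approx 745.63$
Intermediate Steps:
$D{\left(Y \right)} = -4$
$c = -33$ ($c = -21 + 3 \left(-4\right) = -21 - 12 = -33$)
$k{\left(g,h \right)} = -28$ ($k{\left(g,h \right)} = 5 - 33 = -28$)
$y{\left(t,J \right)} = 9 + \frac{5}{t}$ ($y{\left(t,J \right)} = 2 - \left(- \frac{5}{t} - \frac{28}{4}\right) = 2 - \left(- \frac{5}{t} - 7\right) = 2 - \left(-7 - \frac{5}{t}\right) = 2 + \left(7 + \frac{5}{t}\right) = 9 + \frac{5}{t}$)
$y{\left(8,8 \right)} + 46 \left(- 4 \left(-4 + 0\right)\right) = \left(9 + \frac{5}{8}\right) + 46 \left(- 4 \left(-4 + 0\right)\right) = \left(9 + 5 \cdot \frac{1}{8}\right) + 46 \left(\left(-4\right) \left(-4\right)\right) = \left(9 + \frac{5}{8}\right) + 46 \cdot 16 = \frac{77}{8} + 736 = \frac{5965}{8}$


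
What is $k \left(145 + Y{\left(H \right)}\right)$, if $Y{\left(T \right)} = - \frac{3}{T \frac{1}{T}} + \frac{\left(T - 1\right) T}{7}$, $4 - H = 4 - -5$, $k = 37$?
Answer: $\frac{37888}{7} \approx 5412.6$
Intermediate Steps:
$H = -5$ ($H = 4 - \left(4 - -5\right) = 4 - \left(4 + 5\right) = 4 - 9 = -5$)
$Y{\left(T \right)} = -3 + \frac{T \left(-1 + T\right)}{7}$ ($Y{\left(T \right)} = - \frac{3}{1} + \left(-1 + T\right) T \frac{1}{7} = \left(-3\right) 1 + T \left(-1 + T\right) \frac{1}{7} = -3 + \frac{T \left(-1 + T\right)}{7}$)
$k \left(145 + Y{\left(H \right)}\right) = 37 \left(145 - \left(\frac{16}{7} - \frac{25}{7}\right)\right) = 37 \left(145 + \left(-3 + \frac{5}{7} + \frac{1}{7} \cdot 25\right)\right) = 37 \left(145 + \left(-3 + \frac{5}{7} + \frac{25}{7}\right)\right) = 37 \left(145 + \frac{9}{7}\right) = 37 \cdot \frac{1024}{7} = \frac{37888}{7}$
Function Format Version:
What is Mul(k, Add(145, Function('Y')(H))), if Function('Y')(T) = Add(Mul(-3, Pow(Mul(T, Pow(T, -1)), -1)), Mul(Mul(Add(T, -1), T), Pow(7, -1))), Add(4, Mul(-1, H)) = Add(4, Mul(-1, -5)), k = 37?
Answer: Rational(37888, 7) ≈ 5412.6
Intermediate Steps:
H = -5 (H = Add(4, Mul(-1, Add(4, Mul(-1, -5)))) = Add(4, Mul(-1, Add(4, 5))) = Add(4, Mul(-1, 9)) = Add(4, -9) = -5)
Function('Y')(T) = Add(-3, Mul(Rational(1, 7), T, Add(-1, T))) (Function('Y')(T) = Add(Mul(-3, Pow(1, -1)), Mul(Mul(Add(-1, T), T), Rational(1, 7))) = Add(Mul(-3, 1), Mul(Mul(T, Add(-1, T)), Rational(1, 7))) = Add(-3, Mul(Rational(1, 7), T, Add(-1, T))))
Mul(k, Add(145, Function('Y')(H))) = Mul(37, Add(145, Add(-3, Mul(Rational(-1, 7), -5), Mul(Rational(1, 7), Pow(-5, 2))))) = Mul(37, Add(145, Add(-3, Rational(5, 7), Mul(Rational(1, 7), 25)))) = Mul(37, Add(145, Add(-3, Rational(5, 7), Rational(25, 7)))) = Mul(37, Add(145, Rational(9, 7))) = Mul(37, Rational(1024, 7)) = Rational(37888, 7)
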